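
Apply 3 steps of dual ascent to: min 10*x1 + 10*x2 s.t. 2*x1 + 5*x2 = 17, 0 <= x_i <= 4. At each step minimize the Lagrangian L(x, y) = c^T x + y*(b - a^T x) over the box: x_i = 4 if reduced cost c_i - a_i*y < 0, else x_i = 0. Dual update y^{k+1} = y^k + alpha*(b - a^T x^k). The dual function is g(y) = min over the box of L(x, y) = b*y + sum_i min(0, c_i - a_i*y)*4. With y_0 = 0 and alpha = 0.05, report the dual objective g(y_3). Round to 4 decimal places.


Dual ascent for LP: min 10*x1 + 10*x2, 2*x1 + 5*x2 = 17, 0 <= x_i <= 4
Step 1: y^k = 0.0, reduced costs: (10.0, 10.0)
  x^k = (0.0, 0.0), subgradient = b - a^T x = 17.0
  y^{k+1} = 0.0 + 0.05*17.0 = 0.85
Step 2: y^k = 0.85, reduced costs: (8.3, 5.75)
  x^k = (0.0, 0.0), subgradient = b - a^T x = 17.0
  y^{k+1} = 0.85 + 0.05*17.0 = 1.7
Step 3: y^k = 1.7, reduced costs: (6.6, 1.5)
  x^k = (0.0, 0.0), subgradient = b - a^T x = 17.0
  y^{k+1} = 1.7 + 0.05*17.0 = 2.55
Dual objective at y_3 = 2.55: reduced costs (4.9, -2.75), box minimizer x = (0.0, 4.0)
g(y_3) = b*y + (c1 - a1*y)*x1 + (c2 - a2*y)*x2 = 17*2.55 + 4.9*0.0 + (-2.75)*4.0 = 43.35 + 0.0 - 11.0 = 32.35


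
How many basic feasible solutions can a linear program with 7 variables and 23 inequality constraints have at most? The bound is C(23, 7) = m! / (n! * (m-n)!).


Each vertex corresponds to some choice of n active constraints out of m, so the number of vertices is at most C(m, n) = m! / (n!(m-n)!).
m = 23, n = 7
Numerator: 23 * 22 * 21 * 20 * 19 * 18 * 17
Denominator: 7! = 5040
C(23, 7) = 245157


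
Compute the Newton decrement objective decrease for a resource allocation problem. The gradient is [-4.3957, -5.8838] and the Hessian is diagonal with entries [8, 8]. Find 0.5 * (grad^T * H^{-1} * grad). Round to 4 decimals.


Step 1: H is diagonal, so H^(-1) * g = [-0.5495, -0.7355].
Step 2: g^T H^(-1) g = sum_i g_i^2 / H_ii
  = (-4.3957)^2/8 + (-5.8838)^2/8
  = 2.4153 + 4.3274 = 6.7427
Step 3: Objective decrease = 0.5 * g^T H^(-1) g = 3.3713


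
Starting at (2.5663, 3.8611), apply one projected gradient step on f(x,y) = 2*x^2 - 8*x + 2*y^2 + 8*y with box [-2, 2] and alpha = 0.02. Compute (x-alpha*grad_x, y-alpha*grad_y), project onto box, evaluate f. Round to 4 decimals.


Step 1: Compute gradient at (2.5663, 3.8611).
grad_x = 2*2*2.5663 - 8 = 2.2652
grad_y = 2*2*3.8611 + 8 = 23.4444
Step 2: Gradient step.
x_raw = 2.5663 - 0.02*2.2652 = 2.521
y_raw = 3.8611 - 0.02*23.4444 = 3.3922
Step 3: Project onto [-2, 2].
x_proj = clip(2.521) = 2.0
y_proj = clip(3.3922) = 2.0
Step 4: Evaluate f.
f(2.0, 2.0) = 16.0


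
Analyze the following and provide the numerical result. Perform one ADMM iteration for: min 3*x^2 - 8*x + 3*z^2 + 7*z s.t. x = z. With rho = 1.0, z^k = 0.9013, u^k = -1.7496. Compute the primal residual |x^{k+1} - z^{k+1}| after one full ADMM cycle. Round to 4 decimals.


ADMM iteration with rho = 1.0, z^k = 0.9013, u^k = -1.7496
Step 1: x-update.
Minimize 3*x^2 - 8*x + (1.0/2)*(x - 0.9013 - 1.7496)^2
FOC: (2*3 + 1.0)*x = 8 + 1.0*(0.9013 + 1.7496)
x^{k+1} = 1.5216
Step 2: z-update.
Minimize 3*z^2 + 7*z + (1.0/2)*(1.5216 - z - 1.7496)^2
FOC: (2*3 + 1.0)*z = -7 + 1.0*(1.5216 - 1.7496)
z^{k+1} = -1.0326
Step 3: u-update.
u^{k+1} = -1.7496 + 1.5216 + 1.0326 = 0.8045
Step 4: Primal residual = |1.5216 + 1.0326| = 2.5541


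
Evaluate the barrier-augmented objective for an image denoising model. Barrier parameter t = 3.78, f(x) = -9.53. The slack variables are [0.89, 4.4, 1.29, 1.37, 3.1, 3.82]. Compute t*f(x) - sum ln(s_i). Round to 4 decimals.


Step 1: Compute log-barrier.
ln values: [-0.1165, 1.4816, 0.2546, 0.3148, 1.1314, 1.3403]
phi = -(-0.1165 + 1.4816 + 0.2546 + 0.3148 + 1.1314 + 1.3403) = -4.4062
Step 2: Compute augmented objective.
t*f(x) = 3.78*-9.53 = -36.0234
Total = -36.0234 - 4.4062 = -40.4296


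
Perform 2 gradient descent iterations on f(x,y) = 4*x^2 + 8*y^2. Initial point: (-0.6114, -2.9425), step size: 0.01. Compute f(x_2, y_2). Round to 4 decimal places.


Gradient descent on f(x,y) = 4*x^2 + 8*y^2.
Starting point: (-0.6114, -2.9425), alpha = 0.01
Step 1: grad_x = 2*4*-0.6114 = -4.8912, grad_y = 2*8*-2.9425 = -47.08
  x_1 = -0.6114 - 0.01*-4.8912 = -0.5625
  y_1 = -2.9425 - 0.01*-47.08 = -2.4717
Step 2: grad_x = 2*4*-0.5625 = -4.4999, grad_y = 2*8*-2.4717 = -39.5472
  x_2 = -0.5625 - 0.01*-4.4999 = -0.5175
  y_2 = -2.4717 - 0.01*-39.5472 = -2.0762
f(-0.5175, -2.0762) = 4*(-0.5175)^2 + 8*(-2.0762)^2 = 35.557


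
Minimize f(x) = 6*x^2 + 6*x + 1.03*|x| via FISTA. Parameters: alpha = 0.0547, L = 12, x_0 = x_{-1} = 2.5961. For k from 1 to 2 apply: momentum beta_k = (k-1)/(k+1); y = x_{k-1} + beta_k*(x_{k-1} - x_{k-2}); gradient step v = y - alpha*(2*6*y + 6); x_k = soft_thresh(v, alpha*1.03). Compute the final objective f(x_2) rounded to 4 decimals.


FISTA on f(x) = 6*x^2 + 6*x + 1.03*|x|
L = 12, alpha = 0.0547
Iteration 1: beta = 0.0, y = 2.5961 + 0.0*(2.5961 - 2.5961) = 2.5961
  grad(y) = 37.1532, v = y - alpha*grad = 0.5638
  prox(v) = soft_thresh(0.5638, 0.0563) = 0.5075
Iteration 2: beta = 0.3333, y = 0.5075 + 0.3333*(0.5075 - 2.5961) = -0.1887
  grad(y) = 3.7353, v = y - alpha*grad = -0.393
  prox(v) = soft_thresh(-0.393, 0.0563) = -0.3367
f(x_2) = 6*(-0.3367)^2 + 6*(-0.3367) + 1.03*|-0.3367| = -0.9932


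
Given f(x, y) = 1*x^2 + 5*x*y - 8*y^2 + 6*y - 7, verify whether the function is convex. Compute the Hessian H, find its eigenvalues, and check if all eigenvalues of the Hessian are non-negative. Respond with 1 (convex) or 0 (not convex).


The Hessian of f(x,y) = 1*x^2 + 5*x*y - 8*y^2 + 6*y - 7 is:
H = [[2, 5], [5, -16]]
Trace = 2 - 16 = -14
Determinant = 2*-16 - (5)^2 = -57
Discriminant = (-14)^2 - 4*-57 = 424.0
Eigenvalues: lambda_1 = -17.2956, lambda_2 = 3.2956
The function is not convex.

0


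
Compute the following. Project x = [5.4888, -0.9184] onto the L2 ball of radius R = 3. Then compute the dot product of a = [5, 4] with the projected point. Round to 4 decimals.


Step 1: Compute ||x|| (intermediates to 6 decimals).
||x|| = sqrt(5.4888^2 + (-0.9184)^2) = 5.565104
Step 2: Project.
Since ||x|| > R, scale = R/||x|| = 3/5.565104 = 0.539073, proj(x) = scale * x
proj(x) = [2.958864, -0.495085]
Step 3: Dot product.
a^T * proj(x) = 5*2.958864 + 4*(-0.495085) = 12.814


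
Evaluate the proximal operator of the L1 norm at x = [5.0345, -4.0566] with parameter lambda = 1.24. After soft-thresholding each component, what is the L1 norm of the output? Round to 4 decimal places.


Soft-thresholding with lambda = 1.24:
prox(5.0345) = sign(5.0345)*max(|5.0345| - 1.24, 0) = 3.7945
prox(-4.0566) = sign(-4.0566)*max(|-4.0566| - 1.24, 0) = -2.8166
prox(x) = [3.7945, -2.8166]
||prox(x)||_1 = 3.7945 + 2.8166 = 6.6111


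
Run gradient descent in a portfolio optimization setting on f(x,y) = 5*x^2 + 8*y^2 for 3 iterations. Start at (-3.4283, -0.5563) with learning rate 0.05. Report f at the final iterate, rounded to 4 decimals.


Gradient descent on f(x,y) = 5*x^2 + 8*y^2.
Starting point: (-3.4283, -0.5563), alpha = 0.05
Step 1: grad_x = 2*5*-3.4283 = -34.283, grad_y = 2*8*-0.5563 = -8.9008
  x_1 = -3.4283 - 0.05*-34.283 = -1.7142
  y_1 = -0.5563 - 0.05*-8.9008 = -0.1113
Step 2: grad_x = 2*5*-1.7142 = -17.1415, grad_y = 2*8*-0.1113 = -1.7802
  x_2 = -1.7142 - 0.05*-17.1415 = -0.8571
  y_2 = -0.1113 - 0.05*-1.7802 = -0.0223
Step 3: grad_x = 2*5*-0.8571 = -8.5708, grad_y = 2*8*-0.0223 = -0.356
  x_3 = -0.8571 - 0.05*-8.5708 = -0.4285
  y_3 = -0.0223 - 0.05*-0.356 = -0.0045
f(-0.4285, -0.0045) = 5*(-0.4285)^2 + 8*(-0.0045)^2 = 0.9184


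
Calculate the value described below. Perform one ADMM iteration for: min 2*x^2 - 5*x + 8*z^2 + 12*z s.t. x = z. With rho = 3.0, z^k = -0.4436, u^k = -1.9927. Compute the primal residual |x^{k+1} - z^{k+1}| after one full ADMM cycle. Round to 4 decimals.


ADMM iteration with rho = 3.0, z^k = -0.4436, u^k = -1.9927
Step 1: x-update.
Minimize 2*x^2 - 5*x + (3.0/2)*(x + 0.4436 - 1.9927)^2
FOC: (2*2 + 3.0)*x = 5 + 3.0*(-0.4436 + 1.9927)
x^{k+1} = 1.3782
Step 2: z-update.
Minimize 8*z^2 + 12*z + (3.0/2)*(1.3782 - z - 1.9927)^2
FOC: (2*8 + 3.0)*z = -12 + 3.0*(1.3782 - 1.9927)
z^{k+1} = -0.7286
Step 3: u-update.
u^{k+1} = -1.9927 + 1.3782 + 0.7286 = 0.1141
Step 4: Primal residual = |1.3782 + 0.7286| = 2.1068


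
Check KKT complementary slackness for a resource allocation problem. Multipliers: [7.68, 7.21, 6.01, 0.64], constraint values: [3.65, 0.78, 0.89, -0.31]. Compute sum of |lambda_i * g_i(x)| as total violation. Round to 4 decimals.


KKT complementary slackness check:
lambda_1 * g_1 = 7.68 * 3.65 = 28.032
lambda_2 * g_2 = 7.21 * 0.78 = 5.6238
lambda_3 * g_3 = 6.01 * 0.89 = 5.3489
lambda_4 * g_4 = 0.64 * -0.31 = -0.1984
Total violation = 28.032 + 5.6238 + 5.3489 + 0.1984 = 39.2031


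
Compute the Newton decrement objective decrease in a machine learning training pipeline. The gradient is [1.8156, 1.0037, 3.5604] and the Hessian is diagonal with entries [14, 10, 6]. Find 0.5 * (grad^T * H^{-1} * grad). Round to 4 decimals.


Step 1: H is diagonal, so H^(-1) * g = [0.1297, 0.1004, 0.5934].
Step 2: g^T H^(-1) g = sum_i g_i^2 / H_ii
  = (1.8156)^2/14 + (1.0037)^2/10 + (3.5604)^2/6
  = 0.2355 + 0.1007 + 2.1127 = 2.4489
Step 3: Objective decrease = 0.5 * g^T H^(-1) g = 1.2245


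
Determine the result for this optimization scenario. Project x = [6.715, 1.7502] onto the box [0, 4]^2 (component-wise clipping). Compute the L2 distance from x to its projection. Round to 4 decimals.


Project each component onto [0, 4].
clip(6.715) = 4.0, clip(1.7502) = 1.7502
Projection = [4.0, 1.7502]
Squared diffs: [7.3712, 0.0]
Distance = sqrt(7.3712) = 2.715


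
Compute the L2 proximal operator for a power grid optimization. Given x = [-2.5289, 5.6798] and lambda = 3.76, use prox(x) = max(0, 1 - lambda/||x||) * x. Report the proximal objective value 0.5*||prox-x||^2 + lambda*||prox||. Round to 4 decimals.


Step 1: Compute ||x||.
||x|| = 6.2174
Step 2: Compute scaling factor.
scale = max(0, 1 - 3.76/6.2174) = 0.3952
Step 3: prox(x) = [-0.9995, 2.2449]
||prox(x)|| = 2.4574
Step 4: Proximal objective.
0.5*||prox-x||^2 = 7.0688
lambda*||prox|| = 9.2398
Total = 16.3084


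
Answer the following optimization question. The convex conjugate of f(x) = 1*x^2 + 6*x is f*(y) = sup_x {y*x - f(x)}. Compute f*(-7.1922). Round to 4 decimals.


f*(y) = sup_x {y*x - a*x^2 - b*x} = sup_x {(y-b)*x - a*x^2}
FOC: (y - b) - 2a*x = 0 => x* = (y - b)/(2a)
x* = (-7.1922 - 6)/(2*1) = -6.5961
f*(-7.1922) = (y-b)^2/(4a) = (-7.1922 - 6)^2/(4*1)
= 174.0341/4 = 43.5085


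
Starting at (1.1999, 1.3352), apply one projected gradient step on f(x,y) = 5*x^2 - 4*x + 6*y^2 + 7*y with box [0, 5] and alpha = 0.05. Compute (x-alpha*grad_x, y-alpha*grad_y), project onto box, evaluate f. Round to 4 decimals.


Step 1: Compute gradient at (1.1999, 1.3352).
grad_x = 2*5*1.1999 - 4 = 7.999
grad_y = 2*6*1.3352 + 7 = 23.0224
Step 2: Gradient step.
x_raw = 1.1999 - 0.05*7.999 = 0.8
y_raw = 1.3352 - 0.05*23.0224 = 0.1841
Step 3: Project onto [0, 5].
x_proj = clip(0.8) = 0.8
y_proj = clip(0.1841) = 0.1841
Step 4: Evaluate f.
f(0.8, 0.1841) = 1.4917


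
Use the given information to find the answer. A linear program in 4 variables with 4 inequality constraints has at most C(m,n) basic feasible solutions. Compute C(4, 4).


Each vertex corresponds to some choice of n active constraints out of m, so the number of vertices is at most C(m, n) = m! / (n!(m-n)!).
m = 4, n = 4
Numerator: 4 * 3 * 2 * 1
Denominator: 4! = 24
C(4, 4) = 1


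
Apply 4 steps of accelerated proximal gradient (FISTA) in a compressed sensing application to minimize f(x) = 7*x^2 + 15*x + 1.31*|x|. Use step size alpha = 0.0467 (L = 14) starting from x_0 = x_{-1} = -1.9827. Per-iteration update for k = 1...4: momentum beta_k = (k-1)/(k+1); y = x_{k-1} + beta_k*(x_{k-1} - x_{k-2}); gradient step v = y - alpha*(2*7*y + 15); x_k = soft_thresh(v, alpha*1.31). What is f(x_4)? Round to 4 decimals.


FISTA on f(x) = 7*x^2 + 15*x + 1.31*|x|
L = 14, alpha = 0.0467
Iteration 1: beta = 0.0, y = -1.9827 + 0.0*(-1.9827 + 1.9827) = -1.9827
  grad(y) = -12.7578, v = y - alpha*grad = -1.3869
  prox(v) = soft_thresh(-1.3869, 0.0612) = -1.3257
Iteration 2: beta = 0.3333, y = -1.3257 + 0.3333*(-1.3257 + 1.9827) = -1.1067
  grad(y) = -0.4944, v = y - alpha*grad = -1.0837
  prox(v) = soft_thresh(-1.0837, 0.0612) = -1.0225
Iteration 3: beta = 0.5, y = -1.0225 + 0.5*(-1.0225 + 1.3257) = -0.8709
  grad(y) = 2.8081, v = y - alpha*grad = -1.002
  prox(v) = soft_thresh(-1.002, 0.0612) = -0.9408
Iteration 4: beta = 0.6, y = -0.9408 + 0.6*(-0.9408 + 1.0225) = -0.8918
  grad(y) = 2.5146, v = y - alpha*grad = -1.0092
  prox(v) = soft_thresh(-1.0092, 0.0612) = -0.9481
f(x_4) = 7*(-0.9481)^2 + 15*(-0.9481) + 1.31*|-0.9481| = -6.6872


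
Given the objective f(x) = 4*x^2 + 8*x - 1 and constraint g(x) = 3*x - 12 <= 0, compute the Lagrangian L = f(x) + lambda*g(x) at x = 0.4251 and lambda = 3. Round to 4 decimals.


Step 1: Evaluate f(x).
f(0.4251) = 4*0.4251^2 + 8*0.4251 - 1 = 3.1236
Step 2: Evaluate g(x).
g(0.4251) = 3*0.4251 - 12 = -10.7247
Step 3: Compute Lagrangian.
L = 3.1236 + 3*-10.7247 = -29.0505


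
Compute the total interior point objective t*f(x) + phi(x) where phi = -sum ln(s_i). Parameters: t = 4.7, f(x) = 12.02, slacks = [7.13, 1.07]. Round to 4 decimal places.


Step 1: Compute log-barrier.
ln values: [1.9643, 0.0677]
phi = -(1.9643 + 0.0677) = -2.032
Step 2: Compute augmented objective.
t*f(x) = 4.7*12.02 = 56.494
Total = 56.494 - 2.032 = 54.462


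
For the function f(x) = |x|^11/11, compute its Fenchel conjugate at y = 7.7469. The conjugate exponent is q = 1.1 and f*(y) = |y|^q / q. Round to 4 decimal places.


The conjugate exponent q satisfies 1/p + 1/q = 1.
p = 11, so q = 11/(11 - 1) = 1.1
|y|^q = 7.7469^1.1 = 9.5069
f*(7.7469) = 9.5069 / 1.1 = 8.6427


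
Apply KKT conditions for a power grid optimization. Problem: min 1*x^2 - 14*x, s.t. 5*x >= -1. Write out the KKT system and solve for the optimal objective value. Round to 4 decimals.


Step 1: Try lambda = 0 (constraint inactive).
Stationarity: 2*1*x - 14 = 0
x* = 14/(2*1) = 7.0
Check constraint: 5*7.0 = 35.0 >= -1 -- satisfied.
Step 2: Compute optimal value.
f(x*) = 1*7.0^2 - 14*7.0 = -49.0


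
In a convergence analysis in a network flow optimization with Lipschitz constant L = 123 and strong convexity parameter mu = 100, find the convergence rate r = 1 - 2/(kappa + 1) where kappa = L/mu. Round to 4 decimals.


Step 1: Compute the condition number.
kappa = L/mu = 123/100 = 1.23
Step 2: Compute the convergence rate.
r = 1 - 2/(kappa + 1) = 1 - 2*mu/(L + mu) = (L - mu)/(L + mu) = 23/223 = 0.1031


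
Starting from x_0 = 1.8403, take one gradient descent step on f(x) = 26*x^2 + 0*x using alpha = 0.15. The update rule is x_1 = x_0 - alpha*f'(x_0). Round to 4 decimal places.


We compute the gradient at x_0 and apply the update.
f'(x) = 52*x + 0
f'(1.8403) = 52*1.8403 + 0 = 95.6956
x_1 = 1.8403 - 0.15*95.6956 = -12.514


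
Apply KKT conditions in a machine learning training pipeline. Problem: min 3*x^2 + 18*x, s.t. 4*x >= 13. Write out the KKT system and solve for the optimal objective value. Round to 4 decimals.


Step 1: Try lambda = 0 (constraint inactive).
x_unc = -18/(2*3) = -3.0
Check: 4*-3.0 = -12.0 < 13 -- violated!
Step 2: Constraint must be active: 4*x = 13
x* = 13/4 = 3.25
lambda = (2*3*3.25 + 18)/4 = 9.375
Step 3: Compute optimal value.
f(x*) = 3*3.25^2 + 18*3.25 = 90.1875


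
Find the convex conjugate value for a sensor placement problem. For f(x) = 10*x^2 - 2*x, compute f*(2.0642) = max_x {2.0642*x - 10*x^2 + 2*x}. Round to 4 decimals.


f*(y) = sup_x {y*x - a*x^2 - b*x} = sup_x {(y-b)*x - a*x^2}
FOC: (y - b) - 2a*x = 0 => x* = (y - b)/(2a)
x* = (2.0642 + 2)/(2*10) = 0.2032
f*(2.0642) = (y-b)^2/(4a) = (2.0642 + 2)^2/(4*10)
= 16.5177/40 = 0.4129


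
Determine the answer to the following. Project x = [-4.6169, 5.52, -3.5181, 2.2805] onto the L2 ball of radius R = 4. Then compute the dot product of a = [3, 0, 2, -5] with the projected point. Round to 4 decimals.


Step 1: Compute ||x|| (intermediates to 6 decimals).
||x|| = sqrt((-4.6169)^2 + 5.52^2 + (-3.5181)^2 + 2.2805^2) = 8.328498
Step 2: Project.
Since ||x|| > R, scale = R/||x|| = 4/8.328498 = 0.480279, proj(x) = scale * x
proj(x) = [-2.2174, 2.65114, -1.68967, 1.095276]
Step 3: Dot product.
a^T * proj(x) = 3*(-2.2174) + 0*2.65114 + 2*(-1.68967) - 5*1.095276 = -15.5079


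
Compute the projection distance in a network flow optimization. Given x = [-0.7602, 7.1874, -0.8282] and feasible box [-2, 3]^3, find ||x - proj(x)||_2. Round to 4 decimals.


Project each component onto [-2, 3].
clip(-0.7602) = -0.7602, clip(7.1874) = 3.0, clip(-0.8282) = -0.8282
Projection = [-0.7602, 3.0, -0.8282]
Squared diffs: [0.0, 17.5343, 0.0]
Distance = sqrt(17.5343) = 4.1874


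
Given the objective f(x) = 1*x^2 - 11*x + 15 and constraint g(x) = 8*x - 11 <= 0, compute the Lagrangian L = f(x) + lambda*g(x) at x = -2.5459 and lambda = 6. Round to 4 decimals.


Step 1: Evaluate f(x).
f(-2.5459) = 1*(-2.5459)^2 - 11*(-2.5459) + 15 = 49.4865
Step 2: Evaluate g(x).
g(-2.5459) = 8*-2.5459 - 11 = -31.3672
Step 3: Compute Lagrangian.
L = 49.4865 + 6*-31.3672 = -138.7167


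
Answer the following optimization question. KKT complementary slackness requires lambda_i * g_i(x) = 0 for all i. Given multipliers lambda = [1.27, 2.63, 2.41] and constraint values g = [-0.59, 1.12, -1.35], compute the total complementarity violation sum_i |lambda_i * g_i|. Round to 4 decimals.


KKT complementary slackness check:
lambda_1 * g_1 = 1.27 * -0.59 = -0.7493
lambda_2 * g_2 = 2.63 * 1.12 = 2.9456
lambda_3 * g_3 = 2.41 * -1.35 = -3.2535
Total violation = 0.7493 + 2.9456 + 3.2535 = 6.9484


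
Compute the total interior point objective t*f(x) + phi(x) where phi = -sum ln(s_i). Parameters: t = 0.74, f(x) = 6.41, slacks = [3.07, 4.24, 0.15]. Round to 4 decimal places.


Step 1: Compute log-barrier.
ln values: [1.1217, 1.4446, -1.8971]
phi = -(1.1217 + 1.4446 - 1.8971) = -0.6691
Step 2: Compute augmented objective.
t*f(x) = 0.74*6.41 = 4.7434
Total = 4.7434 - 0.6691 = 4.0743


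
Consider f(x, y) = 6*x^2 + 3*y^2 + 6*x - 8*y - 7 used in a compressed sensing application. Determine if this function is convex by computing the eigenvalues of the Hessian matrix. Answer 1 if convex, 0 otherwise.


The Hessian of f(x,y) = 6*x^2 + 3*y^2 + 6*x - 8*y - 7 is:
H = [[12, 0], [0, 6]]
Trace = 12 + 6 = 18
Determinant = 12*6 - (0)^2 = 72
Discriminant = (18)^2 - 4*72 = 36.0
Eigenvalues: lambda_1 = 6.0, lambda_2 = 12.0
The function is convex.

1


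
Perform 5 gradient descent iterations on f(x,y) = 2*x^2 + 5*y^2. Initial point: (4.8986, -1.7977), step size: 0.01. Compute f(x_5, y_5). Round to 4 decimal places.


Gradient descent on f(x,y) = 2*x^2 + 5*y^2.
Starting point: (4.8986, -1.7977), alpha = 0.01
Step 1: grad_x = 2*2*4.8986 = 19.5944, grad_y = 2*5*-1.7977 = -17.977
  x_1 = 4.8986 - 0.01*19.5944 = 4.7027
  y_1 = -1.7977 - 0.01*-17.977 = -1.6179
Step 2: grad_x = 2*2*4.7027 = 18.8106, grad_y = 2*5*-1.6179 = -16.1793
  x_2 = 4.7027 - 0.01*18.8106 = 4.5145
  y_2 = -1.6179 - 0.01*-16.1793 = -1.4561
Step 3: grad_x = 2*2*4.5145 = 18.0582, grad_y = 2*5*-1.4561 = -14.5614
  x_3 = 4.5145 - 0.01*18.0582 = 4.334
  y_3 = -1.4561 - 0.01*-14.5614 = -1.3105
Step 4: grad_x = 2*2*4.334 = 17.3359, grad_y = 2*5*-1.3105 = -13.1052
  x_4 = 4.334 - 0.01*17.3359 = 4.1606
  y_4 = -1.3105 - 0.01*-13.1052 = -1.1795
Step 5: grad_x = 2*2*4.1606 = 16.6424, grad_y = 2*5*-1.1795 = -11.7947
  x_5 = 4.1606 - 0.01*16.6424 = 3.9942
  y_5 = -1.1795 - 0.01*-11.7947 = -1.0615
f(3.9942, -1.0615) = 2*3.9942^2 + 5*(-1.0615)^2 = 37.5412


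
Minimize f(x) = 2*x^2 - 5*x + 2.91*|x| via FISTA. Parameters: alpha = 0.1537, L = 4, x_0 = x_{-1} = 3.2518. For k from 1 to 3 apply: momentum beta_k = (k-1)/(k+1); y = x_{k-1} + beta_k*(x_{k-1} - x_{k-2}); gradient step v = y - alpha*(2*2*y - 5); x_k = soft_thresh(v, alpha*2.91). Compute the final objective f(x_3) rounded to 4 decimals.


FISTA on f(x) = 2*x^2 - 5*x + 2.91*|x|
L = 4, alpha = 0.1537
Iteration 1: beta = 0.0, y = 3.2518 + 0.0*(3.2518 - 3.2518) = 3.2518
  grad(y) = 8.0072, v = y - alpha*grad = 2.0211
  prox(v) = soft_thresh(2.0211, 0.4473) = 1.5738
Iteration 2: beta = 0.3333, y = 1.5738 + 0.3333*(1.5738 - 3.2518) = 1.0145
  grad(y) = -0.942, v = y - alpha*grad = 1.1593
  prox(v) = soft_thresh(1.1593, 0.4473) = 0.712
Iteration 3: beta = 0.5, y = 0.712 + 0.5*(0.712 - 1.5738) = 0.2811
  grad(y) = -3.8755, v = y - alpha*grad = 0.8768
  prox(v) = soft_thresh(0.8768, 0.4473) = 0.4295
f(x_3) = 2*0.4295^2 - 5*0.4295 + 2.91*|0.4295| = -0.5287


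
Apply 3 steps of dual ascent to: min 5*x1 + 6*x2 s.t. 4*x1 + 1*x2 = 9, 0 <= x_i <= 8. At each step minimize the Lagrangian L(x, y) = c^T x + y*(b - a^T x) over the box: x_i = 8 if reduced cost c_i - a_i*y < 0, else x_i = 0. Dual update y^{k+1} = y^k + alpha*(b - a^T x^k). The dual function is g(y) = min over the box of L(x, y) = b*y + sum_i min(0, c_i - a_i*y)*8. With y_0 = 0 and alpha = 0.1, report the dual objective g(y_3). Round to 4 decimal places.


Dual ascent for LP: min 5*x1 + 6*x2, 4*x1 + 1*x2 = 9, 0 <= x_i <= 8
Step 1: y^k = 0.0, reduced costs: (5.0, 6.0)
  x^k = (0.0, 0.0), subgradient = b - a^T x = 9.0
  y^{k+1} = 0.0 + 0.1*9.0 = 0.9
Step 2: y^k = 0.9, reduced costs: (1.4, 5.1)
  x^k = (0.0, 0.0), subgradient = b - a^T x = 9.0
  y^{k+1} = 0.9 + 0.1*9.0 = 1.8
Step 3: y^k = 1.8, reduced costs: (-2.2, 4.2)
  x^k = (8.0, 0.0), subgradient = b - a^T x = -23.0
  y^{k+1} = 1.8 + 0.1*-23.0 = -0.5
Dual objective at y_3 = -0.5: reduced costs (7.0, 6.5), box minimizer x = (0.0, 0.0)
g(y_3) = b*y + (c1 - a1*y)*x1 + (c2 - a2*y)*x2 = 9*(-0.5) + 7.0*0.0 + 6.5*0.0 = -4.5 + 0.0 + 0.0 = -4.5


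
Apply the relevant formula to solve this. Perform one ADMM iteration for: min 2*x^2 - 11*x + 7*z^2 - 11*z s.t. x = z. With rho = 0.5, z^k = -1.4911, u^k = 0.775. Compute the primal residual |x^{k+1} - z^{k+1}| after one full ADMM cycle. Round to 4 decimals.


ADMM iteration with rho = 0.5, z^k = -1.4911, u^k = 0.775
Step 1: x-update.
Minimize 2*x^2 - 11*x + (0.5/2)*(x + 1.4911 + 0.775)^2
FOC: (2*2 + 0.5)*x = 11 + 0.5*(-1.4911 - 0.775)
x^{k+1} = 2.1927
Step 2: z-update.
Minimize 7*z^2 - 11*z + (0.5/2)*(2.1927 - z + 0.775)^2
FOC: (2*7 + 0.5)*z = 11 + 0.5*(2.1927 + 0.775)
z^{k+1} = 0.861
Step 3: u-update.
u^{k+1} = 0.775 + 2.1927 - 0.861 = 2.1067
Step 4: Primal residual = |2.1927 - 0.861| = 1.3317


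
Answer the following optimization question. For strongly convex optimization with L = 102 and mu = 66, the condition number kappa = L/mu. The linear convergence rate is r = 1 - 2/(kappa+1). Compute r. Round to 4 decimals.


Step 1: Compute the condition number.
kappa = L/mu = 102/66 = 1.5455
Step 2: Compute the convergence rate.
r = 1 - 2/(kappa + 1) = 1 - 2*mu/(L + mu) = (L - mu)/(L + mu) = 36/168 = 0.2143


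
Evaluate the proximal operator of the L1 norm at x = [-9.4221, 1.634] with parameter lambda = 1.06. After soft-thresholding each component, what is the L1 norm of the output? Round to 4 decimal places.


Soft-thresholding with lambda = 1.06:
prox(-9.4221) = sign(-9.4221)*max(|-9.4221| - 1.06, 0) = -8.3621
prox(1.634) = sign(1.634)*max(|1.634| - 1.06, 0) = 0.574
prox(x) = [-8.3621, 0.574]
||prox(x)||_1 = 8.3621 + 0.574 = 8.9361


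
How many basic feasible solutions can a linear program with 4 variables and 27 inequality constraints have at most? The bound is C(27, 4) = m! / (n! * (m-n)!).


Each vertex corresponds to some choice of n active constraints out of m, so the number of vertices is at most C(m, n) = m! / (n!(m-n)!).
m = 27, n = 4
Numerator: 27 * 26 * 25 * 24
Denominator: 4! = 24
C(27, 4) = 17550


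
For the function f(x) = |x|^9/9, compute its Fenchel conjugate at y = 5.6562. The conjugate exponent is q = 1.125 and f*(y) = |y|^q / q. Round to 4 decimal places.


The conjugate exponent q satisfies 1/p + 1/q = 1.
p = 9, so q = 9/(9 - 1) = 1.125
|y|^q = 5.6562^1.125 = 7.0241
f*(5.6562) = 7.0241 / 1.125 = 6.2436


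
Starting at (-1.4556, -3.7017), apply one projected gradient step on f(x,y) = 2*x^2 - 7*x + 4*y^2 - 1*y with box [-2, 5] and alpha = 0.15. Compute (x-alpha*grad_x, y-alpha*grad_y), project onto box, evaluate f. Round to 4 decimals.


Step 1: Compute gradient at (-1.4556, -3.7017).
grad_x = 2*2*-1.4556 - 7 = -12.8224
grad_y = 2*4*-3.7017 - 1 = -30.6136
Step 2: Gradient step.
x_raw = -1.4556 - 0.15*-12.8224 = 0.4678
y_raw = -3.7017 - 0.15*-30.6136 = 0.8903
Step 3: Project onto [-2, 5].
x_proj = clip(0.4678) = 0.4678
y_proj = clip(0.8903) = 0.8903
Step 4: Evaluate f.
f(0.4678, 0.8903) = -0.5562


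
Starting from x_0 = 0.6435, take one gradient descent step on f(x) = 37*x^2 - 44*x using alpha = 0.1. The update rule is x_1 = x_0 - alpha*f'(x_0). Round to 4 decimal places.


We compute the gradient at x_0 and apply the update.
f'(x) = 74*x - 44
f'(0.6435) = 74*0.6435 - 44 = 3.619
x_1 = 0.6435 - 0.1*3.619 = 0.2816


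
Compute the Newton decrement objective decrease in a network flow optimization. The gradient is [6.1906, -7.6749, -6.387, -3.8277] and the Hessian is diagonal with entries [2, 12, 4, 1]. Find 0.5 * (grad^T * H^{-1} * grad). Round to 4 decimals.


Step 1: H is diagonal, so H^(-1) * g = [3.0953, -0.6396, -1.5968, -3.8277].
Step 2: g^T H^(-1) g = sum_i g_i^2 / H_ii
  = (6.1906)^2/2 + (-7.6749)^2/12 + (-6.387)^2/4 + (-3.8277)^2/1
  = 19.1618 + 4.9087 + 10.1984 + 14.6513 = 48.9202
Step 3: Objective decrease = 0.5 * g^T H^(-1) g = 24.4601


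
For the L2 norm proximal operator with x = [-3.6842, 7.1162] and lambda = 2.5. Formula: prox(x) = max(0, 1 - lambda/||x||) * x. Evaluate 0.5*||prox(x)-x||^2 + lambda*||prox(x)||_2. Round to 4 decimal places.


Step 1: Compute ||x||.
||x|| = 8.0133
Step 2: Compute scaling factor.
scale = max(0, 1 - 2.5/8.0133) = 0.688
Step 3: prox(x) = [-2.5348, 4.8961]
||prox(x)|| = 5.5133
Step 4: Proximal objective.
0.5*||prox-x||^2 = 3.125
lambda*||prox|| = 13.7833
Total = 16.9084


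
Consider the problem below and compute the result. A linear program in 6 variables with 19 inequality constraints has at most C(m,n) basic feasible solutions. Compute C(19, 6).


Each vertex corresponds to some choice of n active constraints out of m, so the number of vertices is at most C(m, n) = m! / (n!(m-n)!).
m = 19, n = 6
Numerator: 19 * 18 * 17 * 16 * 15 * 14
Denominator: 6! = 720
C(19, 6) = 27132


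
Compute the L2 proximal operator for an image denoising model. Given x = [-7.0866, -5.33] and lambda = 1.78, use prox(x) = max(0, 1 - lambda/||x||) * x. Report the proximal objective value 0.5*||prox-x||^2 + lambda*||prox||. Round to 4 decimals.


Step 1: Compute ||x||.
||x|| = 8.8673
Step 2: Compute scaling factor.
scale = max(0, 1 - 1.78/8.8673) = 0.7993
Step 3: prox(x) = [-5.6641, -4.2601]
||prox(x)|| = 7.0873
Step 4: Proximal objective.
0.5*||prox-x||^2 = 1.5842
lambda*||prox|| = 12.6154
Total = 14.1996


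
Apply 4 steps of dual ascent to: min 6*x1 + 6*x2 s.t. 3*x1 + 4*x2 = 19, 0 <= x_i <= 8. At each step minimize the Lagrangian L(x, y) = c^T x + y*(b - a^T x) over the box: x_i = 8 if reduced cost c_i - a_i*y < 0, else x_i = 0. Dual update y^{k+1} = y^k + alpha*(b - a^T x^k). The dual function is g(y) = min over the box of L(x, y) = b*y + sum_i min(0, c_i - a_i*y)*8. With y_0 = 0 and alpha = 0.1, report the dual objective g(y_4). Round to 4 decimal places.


Dual ascent for LP: min 6*x1 + 6*x2, 3*x1 + 4*x2 = 19, 0 <= x_i <= 8
Step 1: y^k = 0.0, reduced costs: (6.0, 6.0)
  x^k = (0.0, 0.0), subgradient = b - a^T x = 19.0
  y^{k+1} = 0.0 + 0.1*19.0 = 1.9
Step 2: y^k = 1.9, reduced costs: (0.3, -1.6)
  x^k = (0.0, 8.0), subgradient = b - a^T x = -13.0
  y^{k+1} = 1.9 + 0.1*-13.0 = 0.6
Step 3: y^k = 0.6, reduced costs: (4.2, 3.6)
  x^k = (0.0, 0.0), subgradient = b - a^T x = 19.0
  y^{k+1} = 0.6 + 0.1*19.0 = 2.5
Step 4: y^k = 2.5, reduced costs: (-1.5, -4.0)
  x^k = (8.0, 8.0), subgradient = b - a^T x = -37.0
  y^{k+1} = 2.5 + 0.1*-37.0 = -1.2
Dual objective at y_4 = -1.2: reduced costs (9.6, 10.8), box minimizer x = (0.0, 0.0)
g(y_4) = b*y + (c1 - a1*y)*x1 + (c2 - a2*y)*x2 = 19*(-1.2) + 9.6*0.0 + 10.8*0.0 = -22.8 + 0.0 + 0.0 = -22.8


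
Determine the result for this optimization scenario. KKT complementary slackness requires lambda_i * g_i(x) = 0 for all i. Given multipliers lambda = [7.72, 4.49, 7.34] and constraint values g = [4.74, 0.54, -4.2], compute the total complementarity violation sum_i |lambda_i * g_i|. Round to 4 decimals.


KKT complementary slackness check:
lambda_1 * g_1 = 7.72 * 4.74 = 36.5928
lambda_2 * g_2 = 4.49 * 0.54 = 2.4246
lambda_3 * g_3 = 7.34 * -4.2 = -30.828
Total violation = 36.5928 + 2.4246 + 30.828 = 69.8454


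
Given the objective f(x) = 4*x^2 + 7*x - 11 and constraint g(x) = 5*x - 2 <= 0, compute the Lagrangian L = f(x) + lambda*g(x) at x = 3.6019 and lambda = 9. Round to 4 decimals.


Step 1: Evaluate f(x).
f(3.6019) = 4*3.6019^2 + 7*3.6019 - 11 = 66.108
Step 2: Evaluate g(x).
g(3.6019) = 5*3.6019 - 2 = 16.0095
Step 3: Compute Lagrangian.
L = 66.108 + 9*16.0095 = 210.1935


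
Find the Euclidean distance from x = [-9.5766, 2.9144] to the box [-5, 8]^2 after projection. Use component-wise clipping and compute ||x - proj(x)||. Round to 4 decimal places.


Project each component onto [-5, 8].
clip(-9.5766) = -5.0, clip(2.9144) = 2.9144
Projection = [-5.0, 2.9144]
Squared diffs: [20.9453, 0.0]
Distance = sqrt(20.9453) = 4.5766


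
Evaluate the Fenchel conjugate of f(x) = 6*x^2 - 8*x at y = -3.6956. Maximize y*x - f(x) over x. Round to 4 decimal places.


f*(y) = sup_x {y*x - a*x^2 - b*x} = sup_x {(y-b)*x - a*x^2}
FOC: (y - b) - 2a*x = 0 => x* = (y - b)/(2a)
x* = (-3.6956 + 8)/(2*6) = 0.3587
f*(-3.6956) = (y-b)^2/(4a) = (-3.6956 + 8)^2/(4*6)
= 18.5279/24 = 0.772


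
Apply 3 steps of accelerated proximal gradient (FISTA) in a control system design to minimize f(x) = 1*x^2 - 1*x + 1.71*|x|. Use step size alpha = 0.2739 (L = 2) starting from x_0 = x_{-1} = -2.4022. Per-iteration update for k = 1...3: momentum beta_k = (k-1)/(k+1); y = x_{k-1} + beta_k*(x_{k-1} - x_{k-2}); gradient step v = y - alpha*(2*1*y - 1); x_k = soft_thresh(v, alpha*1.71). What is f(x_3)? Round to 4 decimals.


FISTA on f(x) = 1*x^2 - 1*x + 1.71*|x|
L = 2, alpha = 0.2739
Iteration 1: beta = 0.0, y = -2.4022 + 0.0*(-2.4022 + 2.4022) = -2.4022
  grad(y) = -5.8044, v = y - alpha*grad = -0.8124
  prox(v) = soft_thresh(-0.8124, 0.4684) = -0.344
Iteration 2: beta = 0.3333, y = -0.344 + 0.3333*(-0.344 + 2.4022) = 0.3421
  grad(y) = -0.3159, v = y - alpha*grad = 0.4286
  prox(v) = soft_thresh(0.4286, 0.4684) = 0.0
Iteration 3: beta = 0.5, y = 0.0 + 0.5*(0.0 + 0.344) = 0.172
  grad(y) = -0.656, v = y - alpha*grad = 0.3517
  prox(v) = soft_thresh(0.3517, 0.4684) = 0.0
f(x_3) = 1*0.0^2 - 1*0.0 + 1.71*|0.0| = 0.0


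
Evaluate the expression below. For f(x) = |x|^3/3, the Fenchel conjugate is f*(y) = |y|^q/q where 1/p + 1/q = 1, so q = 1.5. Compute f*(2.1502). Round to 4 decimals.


The conjugate exponent q satisfies 1/p + 1/q = 1.
p = 3, so q = 3/(3 - 1) = 1.5
|y|^q = 2.1502^1.5 = 3.153
f*(2.1502) = 3.153 / 1.5 = 2.102


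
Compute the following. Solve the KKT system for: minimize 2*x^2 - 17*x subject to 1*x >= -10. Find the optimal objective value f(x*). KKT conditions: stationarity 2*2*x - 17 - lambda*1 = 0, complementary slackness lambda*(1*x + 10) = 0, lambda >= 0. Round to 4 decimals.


Step 1: Try lambda = 0 (constraint inactive).
Stationarity: 2*2*x - 17 = 0
x* = 17/(2*2) = 4.25
Check constraint: 1*4.25 = 4.25 >= -10 -- satisfied.
Step 2: Compute optimal value.
f(x*) = 2*4.25^2 - 17*4.25 = -36.125


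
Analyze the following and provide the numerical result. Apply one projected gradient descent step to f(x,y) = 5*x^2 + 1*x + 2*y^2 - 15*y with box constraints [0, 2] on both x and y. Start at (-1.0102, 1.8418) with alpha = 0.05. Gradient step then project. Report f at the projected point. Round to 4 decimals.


Step 1: Compute gradient at (-1.0102, 1.8418).
grad_x = 2*5*-1.0102 + 1 = -9.102
grad_y = 2*2*1.8418 - 15 = -7.6328
Step 2: Gradient step.
x_raw = -1.0102 - 0.05*-9.102 = -0.5551
y_raw = 1.8418 - 0.05*-7.6328 = 2.2234
Step 3: Project onto [0, 2].
x_proj = clip(-0.5551) = 0.0
y_proj = clip(2.2234) = 2.0
Step 4: Evaluate f.
f(0.0, 2.0) = -22.0


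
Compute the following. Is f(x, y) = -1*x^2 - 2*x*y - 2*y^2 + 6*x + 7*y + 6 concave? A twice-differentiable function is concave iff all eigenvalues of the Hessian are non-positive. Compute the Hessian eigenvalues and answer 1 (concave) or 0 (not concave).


The Hessian of f(x,y) = -1*x^2 - 2*x*y - 2*y^2 + 6*x + 7*y + 6 is:
H = [[-2, -2], [-2, -4]]
Trace = -2 - 4 = -6
Determinant = -2*-4 - (-2)^2 = 4
Discriminant = (-6)^2 - 4*4 = 20.0
Eigenvalues: lambda_1 = -5.2361, lambda_2 = -0.7639
The function is concave.

1


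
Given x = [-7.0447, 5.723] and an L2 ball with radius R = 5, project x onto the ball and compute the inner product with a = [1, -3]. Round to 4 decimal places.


Step 1: Compute ||x|| (intermediates to 6 decimals).
||x|| = sqrt((-7.0447)^2 + 5.723^2) = 9.076372
Step 2: Project.
Since ||x|| > R, scale = R/||x|| = 5/9.076372 = 0.550881, proj(x) = scale * x
proj(x) = [-3.880791, 3.152692]
Step 3: Dot product.
a^T * proj(x) = 1*(-3.880791) - 3*3.152692 = -13.3389


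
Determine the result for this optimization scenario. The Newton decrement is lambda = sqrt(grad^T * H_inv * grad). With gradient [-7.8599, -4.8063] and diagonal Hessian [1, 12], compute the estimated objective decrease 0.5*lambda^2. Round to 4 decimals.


Step 1: H is diagonal, so H^(-1) * g = [-7.8599, -0.4005].
Step 2: g^T H^(-1) g = sum_i g_i^2 / H_ii
  = (-7.8599)^2/1 + (-4.8063)^2/12
  = 61.778 + 1.925 = 63.7031
Step 3: Objective decrease = 0.5 * g^T H^(-1) g = 31.8515


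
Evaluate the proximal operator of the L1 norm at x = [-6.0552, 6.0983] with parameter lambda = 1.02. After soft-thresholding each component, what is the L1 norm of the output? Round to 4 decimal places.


Soft-thresholding with lambda = 1.02:
prox(-6.0552) = sign(-6.0552)*max(|-6.0552| - 1.02, 0) = -5.0352
prox(6.0983) = sign(6.0983)*max(|6.0983| - 1.02, 0) = 5.0783
prox(x) = [-5.0352, 5.0783]
||prox(x)||_1 = 5.0352 + 5.0783 = 10.1135


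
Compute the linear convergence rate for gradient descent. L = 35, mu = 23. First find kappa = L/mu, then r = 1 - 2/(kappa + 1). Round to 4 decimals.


Step 1: Compute the condition number.
kappa = L/mu = 35/23 = 1.5217
Step 2: Compute the convergence rate.
r = 1 - 2/(kappa + 1) = 1 - 2*mu/(L + mu) = (L - mu)/(L + mu) = 12/58 = 0.2069


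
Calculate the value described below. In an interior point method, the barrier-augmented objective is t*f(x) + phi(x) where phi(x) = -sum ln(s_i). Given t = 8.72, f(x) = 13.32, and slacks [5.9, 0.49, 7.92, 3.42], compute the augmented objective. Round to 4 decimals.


Step 1: Compute log-barrier.
ln values: [1.775, -0.7133, 2.0694, 1.2296]
phi = -(1.775 - 0.7133 + 2.0694 + 1.2296) = -4.3606
Step 2: Compute augmented objective.
t*f(x) = 8.72*13.32 = 116.1504
Total = 116.1504 - 4.3606 = 111.7898


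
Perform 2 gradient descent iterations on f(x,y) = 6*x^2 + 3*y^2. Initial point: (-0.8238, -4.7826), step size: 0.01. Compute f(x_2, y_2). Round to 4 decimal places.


Gradient descent on f(x,y) = 6*x^2 + 3*y^2.
Starting point: (-0.8238, -4.7826), alpha = 0.01
Step 1: grad_x = 2*6*-0.8238 = -9.8856, grad_y = 2*3*-4.7826 = -28.6956
  x_1 = -0.8238 - 0.01*-9.8856 = -0.7249
  y_1 = -4.7826 - 0.01*-28.6956 = -4.4956
Step 2: grad_x = 2*6*-0.7249 = -8.6993, grad_y = 2*3*-4.4956 = -26.9739
  x_2 = -0.7249 - 0.01*-8.6993 = -0.638
  y_2 = -4.4956 - 0.01*-26.9739 = -4.2259
f(-0.638, -4.2259) = 6*(-0.638)^2 + 3*(-4.2259)^2 = 56.0167


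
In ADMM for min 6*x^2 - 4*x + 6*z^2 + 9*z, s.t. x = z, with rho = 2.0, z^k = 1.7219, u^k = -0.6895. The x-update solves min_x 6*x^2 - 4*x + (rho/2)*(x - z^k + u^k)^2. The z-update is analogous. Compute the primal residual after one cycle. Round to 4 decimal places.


ADMM iteration with rho = 2.0, z^k = 1.7219, u^k = -0.6895
Step 1: x-update.
Minimize 6*x^2 - 4*x + (2.0/2)*(x - 1.7219 - 0.6895)^2
FOC: (2*6 + 2.0)*x = 4 + 2.0*(1.7219 + 0.6895)
x^{k+1} = 0.6302
Step 2: z-update.
Minimize 6*z^2 + 9*z + (2.0/2)*(0.6302 - z - 0.6895)^2
FOC: (2*6 + 2.0)*z = -9 + 2.0*(0.6302 - 0.6895)
z^{k+1} = -0.6513
Step 3: u-update.
u^{k+1} = -0.6895 + 0.6302 + 0.6513 = 0.592
Step 4: Primal residual = |0.6302 + 0.6513| = 1.2815


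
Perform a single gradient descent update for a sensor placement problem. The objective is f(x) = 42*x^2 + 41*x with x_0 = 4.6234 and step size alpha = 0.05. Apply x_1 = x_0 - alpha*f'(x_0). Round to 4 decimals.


We compute the gradient at x_0 and apply the update.
f'(x) = 84*x + 41
f'(4.6234) = 84*4.6234 + 41 = 429.3656
x_1 = 4.6234 - 0.05*429.3656 = -16.8449


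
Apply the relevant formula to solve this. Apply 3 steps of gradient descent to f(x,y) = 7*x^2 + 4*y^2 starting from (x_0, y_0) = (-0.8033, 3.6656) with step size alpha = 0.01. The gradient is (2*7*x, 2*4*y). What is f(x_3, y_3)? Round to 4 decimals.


Gradient descent on f(x,y) = 7*x^2 + 4*y^2.
Starting point: (-0.8033, 3.6656), alpha = 0.01
Step 1: grad_x = 2*7*-0.8033 = -11.2462, grad_y = 2*4*3.6656 = 29.3248
  x_1 = -0.8033 - 0.01*-11.2462 = -0.6908
  y_1 = 3.6656 - 0.01*29.3248 = 3.3724
Step 2: grad_x = 2*7*-0.6908 = -9.6717, grad_y = 2*4*3.3724 = 26.9788
  x_2 = -0.6908 - 0.01*-9.6717 = -0.5941
  y_2 = 3.3724 - 0.01*26.9788 = 3.1026
Step 3: grad_x = 2*7*-0.5941 = -8.3177, grad_y = 2*4*3.1026 = 24.8205
  x_3 = -0.5941 - 0.01*-8.3177 = -0.5109
  y_3 = 3.1026 - 0.01*24.8205 = 2.8544
f(-0.5109, 2.8544) = 7*(-0.5109)^2 + 4*2.8544^2 = 34.4169


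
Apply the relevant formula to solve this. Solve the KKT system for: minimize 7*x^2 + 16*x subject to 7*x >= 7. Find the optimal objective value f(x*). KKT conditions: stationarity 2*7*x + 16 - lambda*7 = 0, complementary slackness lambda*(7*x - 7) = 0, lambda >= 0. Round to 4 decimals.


Step 1: Try lambda = 0 (constraint inactive).
x_unc = -16/(2*7) = -1.1429
Check: 7*-1.1429 = -8.0003 < 7 -- violated!
Step 2: Constraint must be active: 7*x = 7
x* = 7/7 = 1.0
lambda = (2*7*1.0 + 16)/7 = 4.2857
Step 3: Compute optimal value.
f(x*) = 7*1.0^2 + 16*1.0 = 23.0


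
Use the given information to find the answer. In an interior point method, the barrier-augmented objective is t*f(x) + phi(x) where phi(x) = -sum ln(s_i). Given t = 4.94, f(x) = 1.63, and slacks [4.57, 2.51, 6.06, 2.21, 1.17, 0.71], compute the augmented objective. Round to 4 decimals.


Step 1: Compute log-barrier.
ln values: [1.5195, 0.9203, 1.8017, 0.793, 0.157, -0.3425]
phi = -(1.5195 + 0.9203 + 1.8017 + 0.793 + 0.157 - 0.3425) = -4.849
Step 2: Compute augmented objective.
t*f(x) = 4.94*1.63 = 8.0522
Total = 8.0522 - 4.849 = 3.2032


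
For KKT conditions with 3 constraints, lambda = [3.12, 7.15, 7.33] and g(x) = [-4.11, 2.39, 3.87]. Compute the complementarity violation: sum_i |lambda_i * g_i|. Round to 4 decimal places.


KKT complementary slackness check:
lambda_1 * g_1 = 3.12 * -4.11 = -12.8232
lambda_2 * g_2 = 7.15 * 2.39 = 17.0885
lambda_3 * g_3 = 7.33 * 3.87 = 28.3671
Total violation = 12.8232 + 17.0885 + 28.3671 = 58.2788


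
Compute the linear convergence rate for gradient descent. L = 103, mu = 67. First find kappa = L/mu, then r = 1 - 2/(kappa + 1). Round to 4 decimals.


Step 1: Compute the condition number.
kappa = L/mu = 103/67 = 1.5373
Step 2: Compute the convergence rate.
r = 1 - 2/(kappa + 1) = 1 - 2*mu/(L + mu) = (L - mu)/(L + mu) = 36/170 = 0.2118


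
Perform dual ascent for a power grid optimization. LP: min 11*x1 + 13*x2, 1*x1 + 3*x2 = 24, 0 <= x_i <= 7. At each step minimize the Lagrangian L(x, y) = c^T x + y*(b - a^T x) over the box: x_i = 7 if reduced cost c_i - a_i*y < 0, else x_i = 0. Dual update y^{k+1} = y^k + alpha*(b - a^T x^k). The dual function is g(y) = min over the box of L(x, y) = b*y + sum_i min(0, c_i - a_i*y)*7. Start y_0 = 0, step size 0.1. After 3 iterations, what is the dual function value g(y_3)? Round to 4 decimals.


Dual ascent for LP: min 11*x1 + 13*x2, 1*x1 + 3*x2 = 24, 0 <= x_i <= 7
Step 1: y^k = 0.0, reduced costs: (11.0, 13.0)
  x^k = (0.0, 0.0), subgradient = b - a^T x = 24.0
  y^{k+1} = 0.0 + 0.1*24.0 = 2.4
Step 2: y^k = 2.4, reduced costs: (8.6, 5.8)
  x^k = (0.0, 0.0), subgradient = b - a^T x = 24.0
  y^{k+1} = 2.4 + 0.1*24.0 = 4.8
Step 3: y^k = 4.8, reduced costs: (6.2, -1.4)
  x^k = (0.0, 7.0), subgradient = b - a^T x = 3.0
  y^{k+1} = 4.8 + 0.1*3.0 = 5.1
Dual objective at y_3 = 5.1: reduced costs (5.9, -2.3), box minimizer x = (0.0, 7.0)
g(y_3) = b*y + (c1 - a1*y)*x1 + (c2 - a2*y)*x2 = 24*5.1 + 5.9*0.0 + (-2.3)*7.0 = 122.4 + 0.0 - 16.1 = 106.3
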